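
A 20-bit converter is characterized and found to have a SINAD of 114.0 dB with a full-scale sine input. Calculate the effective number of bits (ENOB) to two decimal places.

18.64 bits

ENOB = (SINAD − 1.76) / 6.02 = (114.0 − 1.76)/6.02 = 18.645.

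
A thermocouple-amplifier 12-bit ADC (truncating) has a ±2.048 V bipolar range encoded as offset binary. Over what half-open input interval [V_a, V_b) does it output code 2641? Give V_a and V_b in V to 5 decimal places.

[0.59300 V, 0.59400 V)

LSB = 4.096/2^12 = 1.000 mV.
V_a = V_low + 2641·LSB = 0.593 V; V_b = V_low + 2642·LSB = 0.594 V.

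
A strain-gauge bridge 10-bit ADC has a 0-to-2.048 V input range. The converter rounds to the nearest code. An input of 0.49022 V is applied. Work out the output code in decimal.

LSB = 2.048 V / 1024 = 2.000 mV.
Input sits at 245.110 steps above V_low.
So the output code is 245.

code 245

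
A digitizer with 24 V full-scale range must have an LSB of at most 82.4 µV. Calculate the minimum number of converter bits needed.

Number of steps required ≥ 24 V / 82.4 µV = 291262.14.
Need 2^N ≥ 291262.14; 2^18 = 262144, 2^19 = 524288.
Minimum N = 19.

19 bits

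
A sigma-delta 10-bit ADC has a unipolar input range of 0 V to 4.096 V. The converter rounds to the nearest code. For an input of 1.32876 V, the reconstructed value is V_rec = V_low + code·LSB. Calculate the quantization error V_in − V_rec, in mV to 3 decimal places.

One LSB is 4.096 V / 1024 = 4.000 mV.
Scaled input = 332.1900 LSBs, so code = 332.
Reconstructed: 1.328 V.
Difference: 0.00076 V → 0.760 mV.

0.760 mV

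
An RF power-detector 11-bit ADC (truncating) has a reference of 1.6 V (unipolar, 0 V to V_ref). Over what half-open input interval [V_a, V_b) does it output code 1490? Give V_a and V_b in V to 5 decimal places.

[1.16406 V, 1.16484 V)

LSB = 1.6/2^11 = 0.781 mV.
V_a = V_low + 1490·LSB = 1.16406 V; V_b = V_low + 1491·LSB = 1.16484 V.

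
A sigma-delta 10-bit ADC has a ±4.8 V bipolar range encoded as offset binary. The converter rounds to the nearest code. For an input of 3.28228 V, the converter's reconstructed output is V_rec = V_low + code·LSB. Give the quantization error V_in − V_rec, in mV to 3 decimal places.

LSB = 9.6/2^10 = 9.375 mV.
(V_in − V_low)/LSB = (3.28228 − (−4.8))/0.009375 = 862.1099 → code 862 (round).
Reconstructed: 3.28125 V.
V_in − V_rec = 0.00103 V = 1.030 mV.

1.030 mV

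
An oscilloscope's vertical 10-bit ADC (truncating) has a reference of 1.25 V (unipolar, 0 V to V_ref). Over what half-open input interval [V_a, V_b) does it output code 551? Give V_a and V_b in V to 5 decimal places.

[0.67261 V, 0.67383 V)

LSB = 1.25/2^10 = 1.221 mV.
V_a = V_low + 551·LSB = 0.672607 V; V_b = V_low + 552·LSB = 0.673828 V.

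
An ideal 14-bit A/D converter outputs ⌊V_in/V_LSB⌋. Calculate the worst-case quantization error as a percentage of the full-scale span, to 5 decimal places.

Truncating → worst-case error = 1 LSB = V_FS/2^14, so 100/16384 = 0.00610352 % of full scale.

0.00610 %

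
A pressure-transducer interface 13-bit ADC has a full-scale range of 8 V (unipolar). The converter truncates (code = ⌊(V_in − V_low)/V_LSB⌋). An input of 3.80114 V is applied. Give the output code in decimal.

code 3892

LSB = 8 V / 8192 = 0.977 mV.
(3.80114 − 0) / 0.000976562 = 3892.367 LSBs.
Floor → code 3892.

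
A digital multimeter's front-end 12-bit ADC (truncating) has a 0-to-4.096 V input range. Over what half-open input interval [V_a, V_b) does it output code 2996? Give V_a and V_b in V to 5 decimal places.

[2.99600 V, 2.99700 V)

LSB = 4.096/2^12 = 1.000 mV.
V_a = V_low + 2996·LSB = 2.996 V; V_b = V_low + 2997·LSB = 2.997 V.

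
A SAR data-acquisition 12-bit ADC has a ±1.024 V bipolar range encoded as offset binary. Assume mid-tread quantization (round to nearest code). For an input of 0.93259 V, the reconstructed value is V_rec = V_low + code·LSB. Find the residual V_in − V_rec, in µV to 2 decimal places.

LSB = 2.048/2^12 = 0.500 mV.
(V_in − V_low)/LSB = (0.93259 − (−1.024))/0.0005 = 3913.1800 → code 3913 (round).
V_rec = (−1.024) + 3913·0.0005 = 0.9325 V.
Error = 0.93259 − 0.9325 = 9e-05 V = 90.00 µV.

90.00 µV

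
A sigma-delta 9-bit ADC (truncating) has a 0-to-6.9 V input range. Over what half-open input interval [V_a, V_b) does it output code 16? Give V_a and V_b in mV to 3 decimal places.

LSB = 6.9/2^9 = 13.477 mV.
V_a = V_low + 16·LSB = 0.215625 V; V_b = V_low + 17·LSB = 0.229102 V.

[215.625 mV, 229.102 mV)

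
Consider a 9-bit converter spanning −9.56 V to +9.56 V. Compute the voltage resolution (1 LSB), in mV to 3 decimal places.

37.344 mV

Full-scale span = 19.12 V.
LSB = 19.12 / 2^9 = 19.12 / 512 = 0.0373438 V = 37.344 mV.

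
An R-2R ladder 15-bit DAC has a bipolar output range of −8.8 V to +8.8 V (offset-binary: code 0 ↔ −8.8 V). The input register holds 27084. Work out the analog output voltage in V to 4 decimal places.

5.7471 V

LSB = 17.6 V / 2^15 = 0.537 mV.
V_out = (−8.8) + 27084 × 0.000537109 V = 5.74707 V.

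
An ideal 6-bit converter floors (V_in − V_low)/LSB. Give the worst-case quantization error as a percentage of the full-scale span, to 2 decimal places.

1.56 %

Truncating → worst-case error = 1 LSB = V_FS/2^6, so 100/64 = 1.5625 % of full scale.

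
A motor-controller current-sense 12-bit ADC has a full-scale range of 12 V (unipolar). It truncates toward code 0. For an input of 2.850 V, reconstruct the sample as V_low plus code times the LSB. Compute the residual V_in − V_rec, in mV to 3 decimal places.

Step size: 12 V ÷ 2^12 = 2.930 mV.
(2.850 − 0)/0.00292969 = 972.8000; ⌊·⌋ gives code 972.
Code 972 maps back to 0 + 972×0.00292969 V = 2.8476562 V.
V_in − V_rec = 0.00234375 V = 2.344 mV.

2.344 mV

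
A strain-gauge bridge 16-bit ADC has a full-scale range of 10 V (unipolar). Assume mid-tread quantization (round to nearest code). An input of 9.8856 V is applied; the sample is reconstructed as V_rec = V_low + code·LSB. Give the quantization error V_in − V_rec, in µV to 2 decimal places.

One LSB is 10 V / 65536 = 152.59 µV.
(V_in − V_low)/LSB = (9.8856 − 0)/0.000152588 = 64786.2682 → code 64786 (round).
Reconstructed: 9.8855591 V.
Error = 9.8856 − 9.8855591 = 4.0918e-05 V = 40.92 µV.

40.92 µV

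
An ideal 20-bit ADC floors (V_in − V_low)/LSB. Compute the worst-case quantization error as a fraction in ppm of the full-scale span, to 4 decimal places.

Truncating → worst-case error = 1 LSB = V_FS/2^20, so 1e+06/1048576 = 0.953674 ppm of full scale.

0.9537 ppm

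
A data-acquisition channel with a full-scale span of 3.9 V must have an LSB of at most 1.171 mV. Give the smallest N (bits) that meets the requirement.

Number of steps required ≥ 3.9 V / 1.171 mV = 3330.49.
Need 2^N ≥ 3330.49; 2^11 = 2048, 2^12 = 4096.
Minimum N = 12.

12 bits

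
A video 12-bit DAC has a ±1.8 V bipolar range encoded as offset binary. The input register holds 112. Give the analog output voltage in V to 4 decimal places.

-1.7016 V

LSB = 3.6 V / 2^12 = 0.879 mV.
V_out = (−1.8) + 112 × 0.000878906 V = -1.70156 V.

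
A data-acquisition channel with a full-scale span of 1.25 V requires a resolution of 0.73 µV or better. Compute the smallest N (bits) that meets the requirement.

21 bits

Number of steps required ≥ 1.25 V / 0.73 µV = 1712328.77.
Need 2^N ≥ 1712328.77; 2^20 = 1048576, 2^21 = 2097152.
Minimum N = 21.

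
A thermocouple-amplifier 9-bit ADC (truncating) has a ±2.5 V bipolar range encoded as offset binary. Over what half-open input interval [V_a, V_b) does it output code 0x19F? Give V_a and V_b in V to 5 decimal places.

[1.55273 V, 1.56250 V)

LSB = 5/2^9 = 9.766 mV.
Code 0x19F = 415 decimal.
V_a = V_low + 415·LSB = 1.55273 V; V_b = V_low + 416·LSB = 1.5625 V.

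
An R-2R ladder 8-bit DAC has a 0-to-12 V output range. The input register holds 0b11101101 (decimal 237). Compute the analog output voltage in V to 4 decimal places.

LSB = 12 V / 2^8 = 46.875 mV.
Code 0b11101101 = 237 decimal.
V_out = 0 + 237 × 0.046875 V = 11.1094 V.

11.1094 V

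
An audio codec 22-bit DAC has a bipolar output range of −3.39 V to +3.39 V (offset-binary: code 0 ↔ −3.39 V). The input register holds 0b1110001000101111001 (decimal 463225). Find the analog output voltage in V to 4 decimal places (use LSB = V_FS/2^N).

LSB = 6.78 V / 2^22 = 1.62 µV.
Code 0b1110001000101111001 = 463225 decimal.
V_out = (−3.39) + 463225 × 1.61648e-06 V = -2.64121 V.

-2.6412 V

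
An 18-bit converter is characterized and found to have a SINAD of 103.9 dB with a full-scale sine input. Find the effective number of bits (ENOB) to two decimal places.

ENOB = (SINAD − 1.76) / 6.02 = (103.9 − 1.76)/6.02 = 16.967.

16.97 bits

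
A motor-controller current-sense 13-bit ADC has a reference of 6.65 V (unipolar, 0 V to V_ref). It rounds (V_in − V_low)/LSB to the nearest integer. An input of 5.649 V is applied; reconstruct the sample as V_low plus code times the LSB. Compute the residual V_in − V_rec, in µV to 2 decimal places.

-90.58 µV

LSB = 6.65/2^13 = 0.812 mV.
(5.649 − 0)/0.000811768 = 6958.8884; round gives code 6959.
V_rec = 0 + 6959·0.000811768 = 5.6490906 V.
Error = 5.649 − 5.6490906 = -9.05762e-05 V = -90.58 µV.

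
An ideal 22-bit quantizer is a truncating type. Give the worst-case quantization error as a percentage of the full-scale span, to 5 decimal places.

0.00002 %

Truncating → worst-case error = 1 LSB = V_FS/2^22, so 100/4194304 = 2.38419e-05 % of full scale.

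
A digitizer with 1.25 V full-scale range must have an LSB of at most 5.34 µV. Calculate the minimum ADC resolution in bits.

Number of steps required ≥ 1.25 V / 5.34 µV = 234082.40.
Need 2^N ≥ 234082.40; 2^17 = 131072, 2^18 = 262144.
Minimum N = 18.

18 bits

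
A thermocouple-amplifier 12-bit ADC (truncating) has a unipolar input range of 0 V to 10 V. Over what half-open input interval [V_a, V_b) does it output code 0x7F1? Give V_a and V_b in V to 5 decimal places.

LSB = 10/2^12 = 2.441 mV.
Code 0x7F1 = 2033 decimal.
V_a = V_low + 2033·LSB = 4.96338 V; V_b = V_low + 2034·LSB = 4.96582 V.

[4.96338 V, 4.96582 V)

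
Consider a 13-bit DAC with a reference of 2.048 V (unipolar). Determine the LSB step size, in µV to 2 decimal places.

250.00 µV

Full-scale span = 2.048 V.
LSB = 2.048 / 2^13 = 2.048 / 8192 = 0.00025 V = 250.00 µV.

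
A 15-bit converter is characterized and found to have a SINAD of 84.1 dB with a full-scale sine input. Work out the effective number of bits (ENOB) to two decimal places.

13.68 bits

ENOB = (SINAD − 1.76) / 6.02 = (84.1 − 1.76)/6.02 = 13.678.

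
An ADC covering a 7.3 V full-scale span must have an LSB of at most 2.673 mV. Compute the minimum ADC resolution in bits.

Number of steps required ≥ 7.3 V / 2.673 mV = 2731.01.
Need 2^N ≥ 2731.01; 2^11 = 2048, 2^12 = 4096.
Minimum N = 12.

12 bits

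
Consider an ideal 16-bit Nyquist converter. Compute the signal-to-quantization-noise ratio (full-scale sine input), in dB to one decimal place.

SNR ≈ 6.02·N + 1.76 dB = 6.02·16 + 1.76 = 98.08 dB.

98.1 dB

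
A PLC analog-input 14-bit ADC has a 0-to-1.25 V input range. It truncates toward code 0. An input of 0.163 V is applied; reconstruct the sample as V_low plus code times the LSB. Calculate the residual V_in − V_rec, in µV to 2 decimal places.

One LSB is 1.25 V / 16384 = 76.29 µV.
(V_in − V_low)/LSB = (0.163 − 0)/7.62939e-05 = 2136.4736 → code 2136 (floor).
Reconstructed: 0.16296387 V.
Error = 0.163 − 0.16296387 = 3.61328e-05 V = 36.13 µV.

36.13 µV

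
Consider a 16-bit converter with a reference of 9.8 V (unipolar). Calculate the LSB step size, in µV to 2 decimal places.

Full-scale span = 9.8 V.
LSB = 9.8 / 2^16 = 9.8 / 65536 = 0.000149536 V = 149.54 µV.

149.54 µV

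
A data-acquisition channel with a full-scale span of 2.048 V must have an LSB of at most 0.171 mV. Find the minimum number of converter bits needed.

Number of steps required ≥ 2.048 V / 0.171 mV = 11976.61.
Need 2^N ≥ 11976.61; 2^13 = 8192, 2^14 = 16384.
Minimum N = 14.

14 bits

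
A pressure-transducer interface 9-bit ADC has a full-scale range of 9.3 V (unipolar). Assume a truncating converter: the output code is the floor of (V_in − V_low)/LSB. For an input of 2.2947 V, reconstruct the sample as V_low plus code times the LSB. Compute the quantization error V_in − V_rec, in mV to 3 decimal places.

6.028 mV

Step size: 9.3 V ÷ 2^9 = 18.164 mV.
(2.2947 − 0)/0.0181641 = 126.3319; ⌊·⌋ gives code 126.
Reconstructed: 2.2886719 V.
V_in − V_rec = 0.00602812 V = 6.028 mV.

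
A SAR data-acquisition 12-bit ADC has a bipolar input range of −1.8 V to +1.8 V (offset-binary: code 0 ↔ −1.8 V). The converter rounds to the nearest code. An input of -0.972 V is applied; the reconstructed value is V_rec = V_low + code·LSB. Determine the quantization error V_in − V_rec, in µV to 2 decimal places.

LSB = 3.6/2^12 = 0.879 mV.
(-0.972 − (−1.8))/0.000878906 = 942.0800; round gives code 942.
Reconstructed: -0.97207031 V.
Error = -0.972 − (−0.97207031) = 7.03125e-05 V = 70.31 µV.

70.31 µV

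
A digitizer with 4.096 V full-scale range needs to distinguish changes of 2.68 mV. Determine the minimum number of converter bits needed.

11 bits

Number of steps required ≥ 4.096 V / 2.68 mV = 1528.36.
Need 2^N ≥ 1528.36; 2^10 = 1024, 2^11 = 2048.
Minimum N = 11.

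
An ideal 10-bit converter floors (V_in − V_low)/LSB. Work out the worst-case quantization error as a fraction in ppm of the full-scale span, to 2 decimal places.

Truncating → worst-case error = 1 LSB = V_FS/2^10, so 1e+06/1024 = 976.562 ppm of full scale.

976.56 ppm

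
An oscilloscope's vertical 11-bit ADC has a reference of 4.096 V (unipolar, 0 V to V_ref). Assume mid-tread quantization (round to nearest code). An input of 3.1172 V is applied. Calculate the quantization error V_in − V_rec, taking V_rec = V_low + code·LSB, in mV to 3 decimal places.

LSB = 4.096/2^11 = 2.000 mV.
Scaled input = 1558.6000 LSBs, so code = 1559.
V_rec = 0 + 1559·0.002 = 3.118 V.
Difference: -0.0008 V → -0.800 mV.

-0.800 mV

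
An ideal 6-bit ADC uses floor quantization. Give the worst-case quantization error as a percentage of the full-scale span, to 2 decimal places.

Truncating → worst-case error = 1 LSB = V_FS/2^6, so 100/64 = 1.5625 % of full scale.

1.56 %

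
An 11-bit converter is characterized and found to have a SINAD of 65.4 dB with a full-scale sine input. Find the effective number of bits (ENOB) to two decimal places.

ENOB = (SINAD − 1.76) / 6.02 = (65.4 − 1.76)/6.02 = 10.571.

10.57 bits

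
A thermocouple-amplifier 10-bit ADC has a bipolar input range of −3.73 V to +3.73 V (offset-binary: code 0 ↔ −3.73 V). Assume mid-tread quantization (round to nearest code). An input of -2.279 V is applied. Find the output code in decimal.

LSB = 7.46 V / 1024 = 7.285 mV.
(-2.279 − (−3.73)) / 0.00728516 = 199.172 LSBs.
round(199.172) = 199.

code 199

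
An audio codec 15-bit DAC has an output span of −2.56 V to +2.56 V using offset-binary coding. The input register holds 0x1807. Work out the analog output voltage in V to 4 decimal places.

LSB = 5.12 V / 2^15 = 156.25 µV.
Code 0x1807 = 6151 decimal.
V_out = (−2.56) + 6151 × 0.00015625 V = -1.59891 V.

-1.5989 V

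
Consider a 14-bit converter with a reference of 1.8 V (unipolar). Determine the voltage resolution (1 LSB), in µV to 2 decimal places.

109.86 µV

Full-scale span = 1.8 V.
LSB = 1.8 / 2^14 = 1.8 / 16384 = 0.000109863 V = 109.86 µV.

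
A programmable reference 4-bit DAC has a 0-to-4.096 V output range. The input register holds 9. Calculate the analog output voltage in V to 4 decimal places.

LSB = 4.096 V / 2^4 = 256.000 mV.
V_out = 0 + 9 × 0.256 V = 2.304 V.

2.3040 V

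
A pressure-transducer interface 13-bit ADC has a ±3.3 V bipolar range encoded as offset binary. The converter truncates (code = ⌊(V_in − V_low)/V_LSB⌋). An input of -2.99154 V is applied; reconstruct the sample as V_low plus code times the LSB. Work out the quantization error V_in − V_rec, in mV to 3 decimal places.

0.696 mV

LSB = 6.6/2^13 = 0.806 mV.
(-2.99154 − (−3.3))/0.000805664 = 382.8643; ⌊·⌋ gives code 382.
Code 382 maps back to (−3.3) + 382×0.000805664 V = -2.9922363 V.
V_in − V_rec = 0.000696328 V = 0.696 mV.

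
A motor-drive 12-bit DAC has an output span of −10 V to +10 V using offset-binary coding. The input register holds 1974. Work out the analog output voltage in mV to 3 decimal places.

-361.328 mV

LSB = 20 V / 2^12 = 4.883 mV.
V_out = (−10) + 1974 × 0.00488281 V = -0.361328 V.
= -361.328 mV.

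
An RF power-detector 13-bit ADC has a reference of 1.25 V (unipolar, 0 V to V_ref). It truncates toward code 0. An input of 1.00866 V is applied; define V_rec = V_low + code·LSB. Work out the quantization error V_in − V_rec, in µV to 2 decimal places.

One LSB is 1.25 V / 8192 = 152.59 µV.
(1.00866 − 0)/0.000152588 = 6610.3542; ⌊·⌋ gives code 6610.
Reconstructed: 1.008606 V.
Difference: 5.4043e-05 V → 54.04 µV.

54.04 µV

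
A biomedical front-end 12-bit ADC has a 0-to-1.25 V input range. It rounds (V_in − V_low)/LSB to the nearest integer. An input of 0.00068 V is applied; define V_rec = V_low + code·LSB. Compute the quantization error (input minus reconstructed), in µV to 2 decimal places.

LSB = 1.25/2^12 = 305.18 µV.
(V_in − V_low)/LSB = (0.00068 − 0)/0.000305176 = 2.2282 → code 2 (round).
V_rec = 0 + 2·0.000305176 = 0.00061035156 V.
Difference: 6.96484e-05 V → 69.65 µV.

69.65 µV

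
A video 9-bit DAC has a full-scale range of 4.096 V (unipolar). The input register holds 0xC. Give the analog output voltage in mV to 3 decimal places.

LSB = 4.096 V / 2^9 = 8.000 mV.
Code 0xC = 12 decimal.
V_out = 0 + 12 × 0.008 V = 0.096 V.
= 96.000 mV.

96.000 mV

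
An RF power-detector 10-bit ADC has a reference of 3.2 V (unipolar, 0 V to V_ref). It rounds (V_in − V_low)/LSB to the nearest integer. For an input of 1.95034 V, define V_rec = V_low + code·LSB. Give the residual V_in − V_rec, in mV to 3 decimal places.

0.340 mV

LSB = 3.2/2^10 = 3.125 mV.
(1.95034 − 0)/0.003125 = 624.1088; round gives code 624.
Reconstructed: 1.95 V.
Error = 1.95034 − 1.95 = 0.00034 V = 0.340 mV.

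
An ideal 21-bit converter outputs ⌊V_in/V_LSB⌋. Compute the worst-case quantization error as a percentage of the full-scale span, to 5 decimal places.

Truncating → worst-case error = 1 LSB = V_FS/2^21, so 100/2097152 = 4.76837e-05 % of full scale.

0.00005 %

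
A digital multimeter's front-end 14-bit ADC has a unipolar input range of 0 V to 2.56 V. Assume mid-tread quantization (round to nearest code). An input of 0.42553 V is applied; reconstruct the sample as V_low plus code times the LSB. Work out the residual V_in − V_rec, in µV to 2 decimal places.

61.25 µV

LSB = 2.56/2^14 = 156.25 µV.
Scaled input = 2723.3920 LSBs, so code = 2723.
V_rec = 0 + 2723·0.00015625 = 0.42546875 V.
V_in − V_rec = 6.125e-05 V = 61.25 µV.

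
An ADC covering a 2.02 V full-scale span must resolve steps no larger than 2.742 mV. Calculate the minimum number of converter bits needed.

10 bits

Number of steps required ≥ 2.02 V / 2.742 mV = 736.69.
Need 2^N ≥ 736.69; 2^9 = 512, 2^10 = 1024.
Minimum N = 10.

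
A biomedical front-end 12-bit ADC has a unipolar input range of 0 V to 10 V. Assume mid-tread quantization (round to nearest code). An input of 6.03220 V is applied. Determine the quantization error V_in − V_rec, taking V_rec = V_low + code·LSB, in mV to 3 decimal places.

Step size: 10 V ÷ 2^12 = 2.441 mV.
(6.03220 − 0)/0.00244141 = 2470.7891; round gives code 2471.
Reconstructed: 6.0327148 V.
Difference: -0.000514844 V → -0.515 mV.

-0.515 mV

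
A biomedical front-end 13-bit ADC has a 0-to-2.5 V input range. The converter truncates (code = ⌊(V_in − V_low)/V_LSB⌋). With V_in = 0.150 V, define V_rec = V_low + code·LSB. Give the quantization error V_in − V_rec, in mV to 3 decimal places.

0.159 mV

LSB = 2.5/2^13 = 305.18 µV.
Scaled input = 491.5200 LSBs, so code = 491.
Reconstructed: 0.14984131 V.
V_in − V_rec = 0.000158691 V = 0.159 mV.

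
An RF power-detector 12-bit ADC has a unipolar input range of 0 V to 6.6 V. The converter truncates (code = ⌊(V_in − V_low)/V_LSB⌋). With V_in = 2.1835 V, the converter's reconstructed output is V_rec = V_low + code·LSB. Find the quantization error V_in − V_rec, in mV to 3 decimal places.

0.150 mV

One LSB is 6.6 V / 4096 = 1.611 mV.
(V_in − V_low)/LSB = (2.1835 − 0)/0.00161133 = 1355.0933 → code 1355 (floor).
V_rec = 0 + 1355·0.00161133 = 2.1833496 V.
Error = 2.1835 − 2.1833496 = 0.000150391 V = 0.150 mV.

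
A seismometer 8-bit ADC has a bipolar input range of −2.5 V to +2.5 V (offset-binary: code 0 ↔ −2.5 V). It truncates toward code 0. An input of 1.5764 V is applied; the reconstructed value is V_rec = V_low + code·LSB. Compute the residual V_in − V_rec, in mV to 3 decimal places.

Step size: 5 V ÷ 2^8 = 19.531 mV.
(V_in − V_low)/LSB = (1.5764 − (−2.5))/0.0195312 = 208.7117 → code 208 (floor).
Reconstructed: 1.5625 V.
V_in − V_rec = 0.0139 V = 13.900 mV.

13.900 mV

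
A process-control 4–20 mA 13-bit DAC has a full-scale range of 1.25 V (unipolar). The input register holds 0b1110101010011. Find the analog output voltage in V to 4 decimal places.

LSB = 1.25 V / 2^13 = 152.59 µV.
Code 0b1110101010011 = 7507 decimal.
V_out = 0 + 7507 × 0.000152588 V = 1.14548 V.

1.1455 V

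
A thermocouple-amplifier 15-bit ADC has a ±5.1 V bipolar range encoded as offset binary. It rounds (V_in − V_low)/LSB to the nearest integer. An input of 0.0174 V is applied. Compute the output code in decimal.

With 32768 levels over 10.2 V, one step is 311.28 µV.
(0.0174 − (−5.1)) / 0.000311279 = 16439.898 LSBs.
So the output code is 16440.

code 16440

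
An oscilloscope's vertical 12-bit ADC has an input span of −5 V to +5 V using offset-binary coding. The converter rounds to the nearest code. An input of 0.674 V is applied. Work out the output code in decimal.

Full-scale span = 10 V; LSB = 10/2^12 = 2.441 mV.
(V_in − V_low)/LSB = (0.674 − (−5)) / 0.00244141 = 2324.070.
round(2324.070) = 2324.

code 2324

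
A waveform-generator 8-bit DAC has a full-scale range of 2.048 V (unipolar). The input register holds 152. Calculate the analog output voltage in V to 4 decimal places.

1.2160 V

LSB = 2.048 V / 2^8 = 8.000 mV.
V_out = 0 + 152 × 0.008 V = 1.216 V.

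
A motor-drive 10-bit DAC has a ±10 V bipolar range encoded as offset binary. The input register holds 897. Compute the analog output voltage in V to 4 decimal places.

7.5195 V

LSB = 20 V / 2^10 = 19.531 mV.
V_out = (−10) + 897 × 0.0195312 V = 7.51953 V.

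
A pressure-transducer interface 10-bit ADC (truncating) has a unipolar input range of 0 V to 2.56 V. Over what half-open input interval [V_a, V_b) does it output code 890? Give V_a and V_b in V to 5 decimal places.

LSB = 2.56/2^10 = 2.500 mV.
V_a = V_low + 890·LSB = 2.225 V; V_b = V_low + 891·LSB = 2.2275 V.

[2.22500 V, 2.22750 V)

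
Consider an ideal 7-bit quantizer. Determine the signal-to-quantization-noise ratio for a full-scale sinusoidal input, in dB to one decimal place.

43.9 dB

SNR ≈ 6.02·N + 1.76 dB = 6.02·7 + 1.76 = 43.90 dB.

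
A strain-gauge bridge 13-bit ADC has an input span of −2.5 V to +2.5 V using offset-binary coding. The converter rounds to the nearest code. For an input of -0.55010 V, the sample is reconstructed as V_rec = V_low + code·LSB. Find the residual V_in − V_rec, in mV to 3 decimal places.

LSB = 5/2^13 = 0.610 mV.
(-0.55010 − (−2.5))/0.000610352 = 3194.7162; round gives code 3195.
Code 3195 maps back to (−2.5) + 3195×0.000610352 V = -0.54992676 V.
V_in − V_rec = -0.000173242 V = -0.173 mV.

-0.173 mV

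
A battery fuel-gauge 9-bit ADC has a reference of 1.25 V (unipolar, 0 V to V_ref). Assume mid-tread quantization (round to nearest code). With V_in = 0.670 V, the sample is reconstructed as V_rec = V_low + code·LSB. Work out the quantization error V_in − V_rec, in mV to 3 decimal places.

Step size: 1.25 V ÷ 2^9 = 2.441 mV.
Scaled input = 274.4320 LSBs, so code = 274.
Code 274 maps back to 0 + 274×0.00244141 V = 0.66894531 V.
Error = 0.670 − 0.66894531 = 0.00105469 V = 1.055 mV.

1.055 mV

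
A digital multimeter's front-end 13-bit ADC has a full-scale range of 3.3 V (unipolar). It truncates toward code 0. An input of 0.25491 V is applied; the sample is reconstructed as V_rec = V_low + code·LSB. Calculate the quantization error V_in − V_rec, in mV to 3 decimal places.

0.320 mV

LSB = 3.3/2^13 = 402.83 µV.
Scaled input = 632.7948 LSBs, so code = 632.
Code 632 maps back to 0 + 632×0.000402832 V = 0.25458984 V.
Error = 0.25491 − 0.25458984 = 0.000320156 V = 0.320 mV.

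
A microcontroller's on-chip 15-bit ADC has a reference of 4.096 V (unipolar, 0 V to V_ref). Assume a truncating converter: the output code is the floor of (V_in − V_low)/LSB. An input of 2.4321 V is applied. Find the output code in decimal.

With 32768 levels over 4.096 V, one step is 125.00 µV.
(V_in − V_low)/LSB = (2.4321 − 0) / 0.000125 = 19456.800.
Floor → code 19456.

code 19456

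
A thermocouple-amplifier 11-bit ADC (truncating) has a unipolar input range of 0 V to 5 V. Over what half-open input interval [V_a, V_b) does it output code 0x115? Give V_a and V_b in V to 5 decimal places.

LSB = 5/2^11 = 2.441 mV.
Code 0x115 = 277 decimal.
V_a = V_low + 277·LSB = 0.67627 V; V_b = V_low + 278·LSB = 0.678711 V.

[0.67627 V, 0.67871 V)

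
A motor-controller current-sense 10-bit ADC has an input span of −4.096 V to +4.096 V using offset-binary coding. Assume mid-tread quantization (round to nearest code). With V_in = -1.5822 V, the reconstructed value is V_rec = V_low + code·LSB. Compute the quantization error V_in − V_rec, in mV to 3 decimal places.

One LSB is 8.192 V / 1024 = 8.000 mV.
Scaled input = 314.2250 LSBs, so code = 314.
V_rec = (−4.096) + 314·0.008 = -1.584 V.
Difference: 0.0018 V → 1.800 mV.

1.800 mV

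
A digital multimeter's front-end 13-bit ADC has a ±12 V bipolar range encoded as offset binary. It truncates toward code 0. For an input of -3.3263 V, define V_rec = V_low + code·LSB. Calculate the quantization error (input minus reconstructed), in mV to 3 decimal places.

1.825 mV

Step size: 24 V ÷ 2^13 = 2.930 mV.
(V_in − V_low)/LSB = (-3.3263 − (−12))/0.00292969 = 2960.6229 → code 2960 (floor).
Code 2960 maps back to (−12) + 2960×0.00292969 V = -3.328125 V.
V_in − V_rec = 0.001825 V = 1.825 mV.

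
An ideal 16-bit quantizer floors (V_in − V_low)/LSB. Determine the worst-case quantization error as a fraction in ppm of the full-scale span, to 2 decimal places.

Truncating → worst-case error = 1 LSB = V_FS/2^16, so 1e+06/65536 = 15.2588 ppm of full scale.

15.26 ppm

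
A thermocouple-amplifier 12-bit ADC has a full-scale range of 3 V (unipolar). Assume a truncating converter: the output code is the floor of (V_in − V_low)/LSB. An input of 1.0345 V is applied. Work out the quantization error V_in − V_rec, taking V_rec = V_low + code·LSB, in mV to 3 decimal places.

0.320 mV

LSB = 3/2^12 = 0.732 mV.
(1.0345 − 0)/0.000732422 = 1412.4373; ⌊·⌋ gives code 1412.
Code 1412 maps back to 0 + 1412×0.000732422 V = 1.0341797 V.
Difference: 0.000320313 V → 0.320 mV.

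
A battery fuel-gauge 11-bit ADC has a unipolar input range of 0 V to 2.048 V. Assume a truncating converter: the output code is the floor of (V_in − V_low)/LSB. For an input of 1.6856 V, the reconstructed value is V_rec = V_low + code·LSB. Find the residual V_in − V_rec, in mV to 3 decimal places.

0.600 mV

One LSB is 2.048 V / 2048 = 1.000 mV.
(V_in − V_low)/LSB = (1.6856 − 0)/0.001 = 1685.6000 → code 1685 (floor).
V_rec = 0 + 1685·0.001 = 1.685 V.
V_in − V_rec = 0.0006 V = 0.600 mV.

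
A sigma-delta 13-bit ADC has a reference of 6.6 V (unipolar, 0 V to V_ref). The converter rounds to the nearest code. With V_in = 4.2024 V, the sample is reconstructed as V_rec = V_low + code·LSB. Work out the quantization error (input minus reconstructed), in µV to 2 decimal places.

56.25 µV

One LSB is 6.6 V / 8192 = 0.806 mV.
(4.2024 − 0)/0.000805664 = 5216.0698; round gives code 5216.
V_rec = 0 + 5216·0.000805664 = 4.2023437 V.
V_in − V_rec = 5.625e-05 V = 56.25 µV.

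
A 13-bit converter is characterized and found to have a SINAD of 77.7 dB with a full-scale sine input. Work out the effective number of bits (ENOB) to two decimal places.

12.61 bits

ENOB = (SINAD − 1.76) / 6.02 = (77.7 − 1.76)/6.02 = 12.615.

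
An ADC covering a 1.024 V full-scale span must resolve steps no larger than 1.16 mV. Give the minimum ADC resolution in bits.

10 bits

Number of steps required ≥ 1.024 V / 1.16 mV = 882.76.
Need 2^N ≥ 882.76; 2^9 = 512, 2^10 = 1024.
Minimum N = 10.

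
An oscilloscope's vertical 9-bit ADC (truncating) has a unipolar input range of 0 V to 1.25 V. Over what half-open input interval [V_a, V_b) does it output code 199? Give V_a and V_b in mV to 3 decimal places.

LSB = 1.25/2^9 = 2.441 mV.
V_a = V_low + 199·LSB = 0.48584 V; V_b = V_low + 200·LSB = 0.488281 V.

[485.840 mV, 488.281 mV)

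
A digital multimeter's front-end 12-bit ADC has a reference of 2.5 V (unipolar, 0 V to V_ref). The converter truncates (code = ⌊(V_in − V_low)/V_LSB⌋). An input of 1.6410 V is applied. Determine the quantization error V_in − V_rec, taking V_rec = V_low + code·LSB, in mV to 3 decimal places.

0.375 mV

One LSB is 2.5 V / 4096 = 0.610 mV.
Scaled input = 2688.6144 LSBs, so code = 2688.
Code 2688 maps back to 0 + 2688×0.000610352 V = 1.640625 V.
V_in − V_rec = 0.000375 V = 0.375 mV.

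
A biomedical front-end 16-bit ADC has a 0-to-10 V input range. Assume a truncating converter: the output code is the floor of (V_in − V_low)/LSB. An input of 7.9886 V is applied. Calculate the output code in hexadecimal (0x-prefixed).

With 65536 levels over 10 V, one step is 152.59 µV.
(7.9886 − 0) / 0.000152588 = 52354.089 LSBs.
Floor → code 52354.
In hexadecimal (0x-prefixed): 0xCC82.

code 0xCC82 (decimal 52354)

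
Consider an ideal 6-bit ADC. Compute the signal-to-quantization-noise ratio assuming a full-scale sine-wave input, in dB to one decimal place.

SNR ≈ 6.02·N + 1.76 dB = 6.02·6 + 1.76 = 37.88 dB.

37.9 dB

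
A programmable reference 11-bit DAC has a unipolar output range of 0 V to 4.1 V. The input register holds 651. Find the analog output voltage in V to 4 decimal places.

LSB = 4.1 V / 2^11 = 2.002 mV.
V_out = 0 + 651 × 0.00200195 V = 1.30327 V.

1.3033 V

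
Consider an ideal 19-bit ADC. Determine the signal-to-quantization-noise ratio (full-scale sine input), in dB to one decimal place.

SNR ≈ 6.02·N + 1.76 dB = 6.02·19 + 1.76 = 116.14 dB.

116.1 dB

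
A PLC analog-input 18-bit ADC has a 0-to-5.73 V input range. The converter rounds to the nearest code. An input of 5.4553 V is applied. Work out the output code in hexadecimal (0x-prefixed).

code 0x3CEE9 (decimal 249577)

With 262144 levels over 5.73 V, one step is 21.86 µV.
(5.4553 − 0) / 2.18582e-05 = 249576.643 LSBs.
Round → code 249577.
In hexadecimal (0x-prefixed): 0x3CEE9.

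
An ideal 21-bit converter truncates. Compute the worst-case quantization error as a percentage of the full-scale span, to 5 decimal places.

0.00005 %

Truncating → worst-case error = 1 LSB = V_FS/2^21, so 100/2097152 = 4.76837e-05 % of full scale.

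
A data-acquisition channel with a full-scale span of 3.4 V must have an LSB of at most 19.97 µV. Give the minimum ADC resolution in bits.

18 bits

Number of steps required ≥ 3.4 V / 19.97 µV = 170255.38.
Need 2^N ≥ 170255.38; 2^17 = 131072, 2^18 = 262144.
Minimum N = 18.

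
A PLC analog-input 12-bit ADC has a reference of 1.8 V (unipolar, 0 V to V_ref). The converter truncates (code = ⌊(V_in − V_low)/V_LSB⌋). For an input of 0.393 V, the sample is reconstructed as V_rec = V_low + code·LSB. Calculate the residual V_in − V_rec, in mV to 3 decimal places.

0.129 mV

Step size: 1.8 V ÷ 2^12 = 439.45 µV.
(0.393 − 0)/0.000439453 = 894.2933; ⌊·⌋ gives code 894.
Code 894 maps back to 0 + 894×0.000439453 V = 0.39287109 V.
Error = 0.393 − 0.39287109 = 0.000128906 V = 0.129 mV.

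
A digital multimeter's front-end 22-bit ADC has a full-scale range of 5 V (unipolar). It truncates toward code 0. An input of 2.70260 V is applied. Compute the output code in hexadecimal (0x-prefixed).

code 0x2297E1 (decimal 2267105)

Full-scale span = 5 V; LSB = 5/2^22 = 1.19 µV.
(2.70260 − 0) / 1.19209e-06 = 2267105.198 LSBs.
Floor → code 2267105.
In hexadecimal (0x-prefixed): 0x2297E1.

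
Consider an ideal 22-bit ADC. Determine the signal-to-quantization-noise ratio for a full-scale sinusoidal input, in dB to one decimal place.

SNR ≈ 6.02·N + 1.76 dB = 6.02·22 + 1.76 = 134.20 dB.

134.2 dB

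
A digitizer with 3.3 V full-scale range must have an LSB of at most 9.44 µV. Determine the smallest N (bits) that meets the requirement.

Number of steps required ≥ 3.3 V / 9.44 µV = 349576.27.
Need 2^N ≥ 349576.27; 2^18 = 262144, 2^19 = 524288.
Minimum N = 19.

19 bits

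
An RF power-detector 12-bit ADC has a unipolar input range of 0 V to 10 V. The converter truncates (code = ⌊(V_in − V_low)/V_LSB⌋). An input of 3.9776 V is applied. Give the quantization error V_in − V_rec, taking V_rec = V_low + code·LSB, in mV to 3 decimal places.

0.549 mV

LSB = 10/2^12 = 2.441 mV.
(3.9776 − 0)/0.00244141 = 1629.2250; ⌊·⌋ gives code 1629.
V_rec = 0 + 1629·0.00244141 = 3.9770508 V.
Difference: 0.000549219 V → 0.549 mV.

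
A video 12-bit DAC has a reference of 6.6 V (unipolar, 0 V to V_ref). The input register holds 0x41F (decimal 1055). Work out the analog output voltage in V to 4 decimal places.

1.7000 V

LSB = 6.6 V / 2^12 = 1.611 mV.
Code 0x41F = 1055 decimal.
V_out = 0 + 1055 × 0.00161133 V = 1.69995 V.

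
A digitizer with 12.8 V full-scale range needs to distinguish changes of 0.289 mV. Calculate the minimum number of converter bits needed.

Number of steps required ≥ 12.8 V / 0.289 mV = 44290.66.
Need 2^N ≥ 44290.66; 2^15 = 32768, 2^16 = 65536.
Minimum N = 16.

16 bits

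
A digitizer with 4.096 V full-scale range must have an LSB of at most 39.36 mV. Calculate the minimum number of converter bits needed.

Number of steps required ≥ 4.096 V / 39.36 mV = 104.07.
Need 2^N ≥ 104.07; 2^6 = 64, 2^7 = 128.
Minimum N = 7.

7 bits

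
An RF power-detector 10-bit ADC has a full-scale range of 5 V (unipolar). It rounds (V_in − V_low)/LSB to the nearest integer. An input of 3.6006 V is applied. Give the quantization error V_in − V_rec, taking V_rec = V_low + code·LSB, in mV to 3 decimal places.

LSB = 5/2^10 = 4.883 mV.
Scaled input = 737.4029 LSBs, so code = 737.
Reconstructed: 3.5986328 V.
Error = 3.6006 − 3.5986328 = 0.00196719 V = 1.967 mV.

1.967 mV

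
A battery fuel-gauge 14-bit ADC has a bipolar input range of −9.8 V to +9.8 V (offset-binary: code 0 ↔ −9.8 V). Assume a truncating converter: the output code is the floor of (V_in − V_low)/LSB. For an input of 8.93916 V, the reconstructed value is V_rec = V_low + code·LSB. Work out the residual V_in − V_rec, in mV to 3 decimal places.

0.488 mV

LSB = 19.6/2^14 = 1.196 mV.
(8.93916 − (−9.8))/0.00119629 = 15664.4080; ⌊·⌋ gives code 15664.
Code 15664 maps back to (−9.8) + 15664×0.00119629 V = 8.9386719 V.
V_in − V_rec = 0.000488125 V = 0.488 mV.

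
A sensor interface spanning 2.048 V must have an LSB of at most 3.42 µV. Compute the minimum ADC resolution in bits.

20 bits

Number of steps required ≥ 2.048 V / 3.42 µV = 598830.41.
Need 2^N ≥ 598830.41; 2^19 = 524288, 2^20 = 1048576.
Minimum N = 20.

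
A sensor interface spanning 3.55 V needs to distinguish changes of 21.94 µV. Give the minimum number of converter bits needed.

18 bits

Number of steps required ≥ 3.55 V / 21.94 µV = 161804.92.
Need 2^N ≥ 161804.92; 2^17 = 131072, 2^18 = 262144.
Minimum N = 18.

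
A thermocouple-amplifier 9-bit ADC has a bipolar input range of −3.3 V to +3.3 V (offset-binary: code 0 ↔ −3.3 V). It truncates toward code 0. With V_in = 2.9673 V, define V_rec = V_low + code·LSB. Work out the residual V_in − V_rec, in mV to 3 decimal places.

LSB = 6.6/2^9 = 12.891 mV.
(V_in − V_low)/LSB = (2.9673 − (−3.3))/0.0128906 = 486.1905 → code 486 (floor).
Reconstructed: 2.9648438 V.
Error = 2.9673 − 2.9648438 = 0.00245625 V = 2.456 mV.

2.456 mV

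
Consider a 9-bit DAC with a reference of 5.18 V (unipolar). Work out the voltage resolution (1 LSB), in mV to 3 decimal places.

10.117 mV

Full-scale span = 5.18 V.
LSB = 5.18 / 2^9 = 5.18 / 512 = 0.0101172 V = 10.117 mV.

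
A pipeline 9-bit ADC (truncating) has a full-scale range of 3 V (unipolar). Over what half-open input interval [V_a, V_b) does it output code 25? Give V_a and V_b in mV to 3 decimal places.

[146.484 mV, 152.344 mV)

LSB = 3/2^9 = 5.859 mV.
V_a = V_low + 25·LSB = 0.146484 V; V_b = V_low + 26·LSB = 0.152344 V.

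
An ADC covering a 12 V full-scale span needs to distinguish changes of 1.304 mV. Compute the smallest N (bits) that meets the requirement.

14 bits

Number of steps required ≥ 12 V / 1.304 mV = 9202.45.
Need 2^N ≥ 9202.45; 2^13 = 8192, 2^14 = 16384.
Minimum N = 14.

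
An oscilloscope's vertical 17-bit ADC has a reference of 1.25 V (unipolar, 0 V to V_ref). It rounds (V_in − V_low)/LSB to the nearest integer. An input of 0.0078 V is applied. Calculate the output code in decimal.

code 818

With 131072 levels over 1.25 V, one step is 9.54 µV.
Input sits at 817.889 steps above V_low.
Round → code 818.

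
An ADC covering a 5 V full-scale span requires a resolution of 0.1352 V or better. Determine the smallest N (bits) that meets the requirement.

6 bits

Number of steps required ≥ 5 V / 0.1352 V = 36.98.
Need 2^N ≥ 36.98; 2^5 = 32, 2^6 = 64.
Minimum N = 6.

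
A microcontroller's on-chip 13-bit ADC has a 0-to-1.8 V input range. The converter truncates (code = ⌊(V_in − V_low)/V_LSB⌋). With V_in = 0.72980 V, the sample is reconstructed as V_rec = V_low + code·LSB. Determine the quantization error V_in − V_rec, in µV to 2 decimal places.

One LSB is 1.8 V / 8192 = 219.73 µV.
(V_in − V_low)/LSB = (0.72980 − 0)/0.000219727 = 3321.4009 → code 3321 (floor).
V_rec = 0 + 3321·0.000219727 = 0.72971191 V.
Error = 0.72980 − 0.72971191 = 8.80859e-05 V = 88.09 µV.

88.09 µV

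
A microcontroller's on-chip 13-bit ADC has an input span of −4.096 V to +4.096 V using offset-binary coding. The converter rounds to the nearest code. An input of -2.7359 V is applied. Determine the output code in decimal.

code 1360

Full-scale span = 8.192 V; LSB = 8.192/2^13 = 1.000 mV.
Input sits at 1360.100 steps above V_low.
Round → code 1360.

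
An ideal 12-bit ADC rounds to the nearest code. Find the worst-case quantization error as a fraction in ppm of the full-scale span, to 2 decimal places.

122.07 ppm

Rounding → worst-case error = ½ LSB = V_FS/2^13, so 1e+06/8192 = 122.07 ppm of full scale.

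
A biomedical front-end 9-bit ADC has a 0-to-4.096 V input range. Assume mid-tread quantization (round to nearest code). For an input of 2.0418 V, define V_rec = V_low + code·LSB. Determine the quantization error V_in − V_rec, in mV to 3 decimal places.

Step size: 4.096 V ÷ 2^9 = 8.000 mV.
Scaled input = 255.2250 LSBs, so code = 255.
Reconstructed: 2.04 V.
Error = 2.0418 − 2.04 = 0.0018 V = 1.800 mV.

1.800 mV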